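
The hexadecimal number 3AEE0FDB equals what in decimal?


3AEE0FDB hex = 988680155 decimal

988680155


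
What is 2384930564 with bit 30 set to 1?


2384930564 | (1 << 30) = 2384930564 | 1073741824 = 3458672388

3458672388


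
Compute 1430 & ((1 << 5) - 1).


1430 & 31 = 22

22


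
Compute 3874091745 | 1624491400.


0b11100110111010011111001011100001 | 0b1100000110100111100010110001000 = 0b11100110111110111111011111101001 = 3875272681

3875272681


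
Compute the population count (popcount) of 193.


0b11000001 has 3 set bits

3


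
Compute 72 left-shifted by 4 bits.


0b1001000 << 4 = 0b10010000000 = 1152

1152


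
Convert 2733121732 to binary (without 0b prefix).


2733121732 = 10100010111010000010000011000100 in binary

10100010111010000010000011000100


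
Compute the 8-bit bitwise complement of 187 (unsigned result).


~0b10111011 = 0b1000100 = 68 (8-bit unsigned)

68


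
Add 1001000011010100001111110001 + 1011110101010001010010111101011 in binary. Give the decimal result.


1001000011010100001111110001 + 1011110101010001010010111101011 = 1100111101101011110100111011100 = 1739975132

1739975132


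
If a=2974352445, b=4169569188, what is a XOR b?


2974352445 ^ 4169569188 = 1238341529

1238341529


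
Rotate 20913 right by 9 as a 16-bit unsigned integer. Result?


Rotate 0b101000110110001 right by 9 (16-bit) = 0b1101100010101000 = 55464

55464


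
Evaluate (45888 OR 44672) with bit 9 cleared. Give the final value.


Step 1: 45888 | 44672 = 49088
Step 2: 49088 & ~(1 << 9) = 48576

48576


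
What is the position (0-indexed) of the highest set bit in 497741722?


0b11101101010101110111110011010. Highest set bit at position 28

28


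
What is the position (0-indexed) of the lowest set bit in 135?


0b10000111. Lowest set bit at position 0

0


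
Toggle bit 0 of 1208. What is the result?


1208 ^ (1 << 0) = 1208 ^ 1 = 1209

1209


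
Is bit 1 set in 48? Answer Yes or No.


0b110000, bit 1 = 0. No

No


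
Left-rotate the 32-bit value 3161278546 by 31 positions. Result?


Rotate 0b10111100011011010100100001010010 left by 31 (32-bit) = 0b1011110001101101010010000101001 = 1580639273

1580639273


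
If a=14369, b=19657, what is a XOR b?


14369 ^ 19657 = 29928

29928


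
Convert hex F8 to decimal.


F8 hex = 248 decimal

248


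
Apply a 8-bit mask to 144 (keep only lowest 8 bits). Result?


144 & 255 = 144

144


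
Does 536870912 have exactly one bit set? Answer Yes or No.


0b100000000000000000000000000000. Only one bit set => Yes

Yes


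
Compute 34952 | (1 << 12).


34952 | (1 << 12) = 34952 | 4096 = 39048

39048


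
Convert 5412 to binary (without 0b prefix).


5412 = 1010100100100 in binary

1010100100100


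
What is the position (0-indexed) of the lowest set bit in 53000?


0b1100111100001000. Lowest set bit at position 3

3


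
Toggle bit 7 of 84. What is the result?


84 ^ (1 << 7) = 84 ^ 128 = 212

212


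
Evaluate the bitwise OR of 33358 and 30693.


0b1000001001001110 | 0b111011111100101 = 0b1111011111101111 = 63471

63471


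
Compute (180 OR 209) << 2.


Step 1: 180 | 209 = 245
Step 2: 245 << 2 = 980

980


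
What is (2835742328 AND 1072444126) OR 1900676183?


Step 1: 2835742328 & 1072444126 = 688140888
Step 2: 688140888 | 1900676183 = 2035168863

2035168863


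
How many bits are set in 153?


0b10011001 has 4 set bits

4


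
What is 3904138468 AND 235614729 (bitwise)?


0b11101000101101000110110011100100 & 0b1110000010110011001000001001 = 0b1000000000000010000000000000 = 134225920

134225920


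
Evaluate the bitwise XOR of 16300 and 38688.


0b11111110101100 ^ 0b1001011100100000 = 0b1010100010001100 = 43148

43148


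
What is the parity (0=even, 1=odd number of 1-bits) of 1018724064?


0b111100101110000111111011100000 has 17 ones => parity 1

1


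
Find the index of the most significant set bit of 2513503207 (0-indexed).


0b10010101110100010000001111100111. Highest set bit at position 31

31


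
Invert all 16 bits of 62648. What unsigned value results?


62648 ^ 65535 = 2887

2887


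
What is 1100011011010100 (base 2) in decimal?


1100011011010100 in decimal = 50900

50900


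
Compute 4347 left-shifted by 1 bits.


0b1000011111011 << 1 = 0b10000111110110 = 8694

8694


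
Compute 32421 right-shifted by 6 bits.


0b111111010100101 >> 6 = 0b111111010 = 506

506


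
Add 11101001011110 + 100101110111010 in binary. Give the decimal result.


11101001011110 + 100101110111010 = 1000011000011000 = 34328

34328


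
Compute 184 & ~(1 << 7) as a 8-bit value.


184 & ~(1 << 7) = 56

56


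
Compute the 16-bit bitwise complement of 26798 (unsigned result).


~0b110100010101110 = 0b1001011101010001 = 38737 (16-bit unsigned)

38737


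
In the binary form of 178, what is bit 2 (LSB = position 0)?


0b10110010, position 2 = 0

0


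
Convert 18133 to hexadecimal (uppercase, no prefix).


18133 = 46D5 hex

46D5


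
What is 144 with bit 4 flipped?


144 ^ (1 << 4) = 144 ^ 16 = 128

128


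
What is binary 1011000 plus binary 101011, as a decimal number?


1011000 + 101011 = 10000011 = 131

131


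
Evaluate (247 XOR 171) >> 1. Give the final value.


Step 1: 247 ^ 171 = 92
Step 2: 92 >> 1 = 46

46


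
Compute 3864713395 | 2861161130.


0b11100110010110101101100010110011 | 0b10101010100010011101101010101010 = 0b11101110110110111101101010111011 = 4007385787

4007385787


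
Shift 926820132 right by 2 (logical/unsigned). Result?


0b110111001111100010011100100100 >> 2 = 0b1101110011111000100111001001 = 231705033

231705033


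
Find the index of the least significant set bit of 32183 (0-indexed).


0b111110110110111. Lowest set bit at position 0

0


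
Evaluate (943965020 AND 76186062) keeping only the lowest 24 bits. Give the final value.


Step 1: 943965020 & 76186062 = 164172
Step 2: 164172 & 16777215 = 164172

164172


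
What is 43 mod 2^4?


43 & 15 = 11

11


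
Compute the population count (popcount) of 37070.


0b1001000011001110 has 7 set bits

7


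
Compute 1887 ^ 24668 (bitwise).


0b11101011111 ^ 0b110000001011100 = 0b110011100000011 = 26371

26371


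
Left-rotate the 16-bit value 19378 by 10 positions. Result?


Rotate 0b100101110110010 left by 10 (16-bit) = 0b1100100100101110 = 51502

51502


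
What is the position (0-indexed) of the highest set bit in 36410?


0b1000111000111010. Highest set bit at position 15

15


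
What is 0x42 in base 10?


42 hex = 66 decimal

66


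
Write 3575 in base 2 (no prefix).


3575 = 110111110111 in binary

110111110111


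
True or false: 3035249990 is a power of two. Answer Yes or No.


0b10110100111010100011110101000110. Multiple bits set => No

No


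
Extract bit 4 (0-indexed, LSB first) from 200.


0b11001000, position 4 = 0

0


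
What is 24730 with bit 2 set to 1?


24730 | (1 << 2) = 24730 | 4 = 24734

24734


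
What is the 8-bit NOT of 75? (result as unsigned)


~0b1001011 = 0b10110100 = 180 (8-bit unsigned)

180


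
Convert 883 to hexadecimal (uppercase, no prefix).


883 = 373 hex

373


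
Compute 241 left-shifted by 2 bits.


0b11110001 << 2 = 0b1111000100 = 964

964


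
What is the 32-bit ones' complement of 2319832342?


2319832342 ^ 4294967295 = 1975134953

1975134953


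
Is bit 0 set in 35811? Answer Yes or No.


0b1000101111100011, bit 0 = 1. Yes

Yes


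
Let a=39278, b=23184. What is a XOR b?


39278 ^ 23184 = 50174

50174


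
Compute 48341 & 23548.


0b1011110011010101 & 0b101101111111100 = 0b1100011010100 = 6356

6356


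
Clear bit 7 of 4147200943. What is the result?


4147200943 & ~(1 << 7) = 4147200815

4147200815


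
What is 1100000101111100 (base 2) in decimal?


1100000101111100 in decimal = 49532

49532


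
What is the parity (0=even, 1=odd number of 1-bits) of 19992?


0b100111000011000 has 6 ones => parity 0

0


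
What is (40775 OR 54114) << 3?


Step 1: 40775 | 54114 = 57191
Step 2: 57191 << 3 = 457528

457528


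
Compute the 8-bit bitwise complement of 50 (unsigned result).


~0b110010 = 0b11001101 = 205 (8-bit unsigned)

205


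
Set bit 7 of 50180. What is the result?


50180 | (1 << 7) = 50180 | 128 = 50308

50308


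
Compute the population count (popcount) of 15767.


0b11110110010111 has 10 set bits

10


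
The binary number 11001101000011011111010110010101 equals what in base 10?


11001101000011011111010110010101 in decimal = 3440244117

3440244117


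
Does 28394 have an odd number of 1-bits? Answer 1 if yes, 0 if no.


0b110111011101010 has 10 ones => parity 0

0


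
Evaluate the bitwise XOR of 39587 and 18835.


0b1001101010100011 ^ 0b100100110010011 = 0b1101001100110000 = 54064

54064


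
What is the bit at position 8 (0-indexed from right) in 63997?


0b1111100111111101, position 8 = 1

1


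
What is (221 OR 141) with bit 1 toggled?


Step 1: 221 | 141 = 221
Step 2: 221 ^ (1 << 1) = 221 ^ 2 = 223

223


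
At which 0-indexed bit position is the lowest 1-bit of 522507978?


0b11111001001001101011011001010. Lowest set bit at position 1

1


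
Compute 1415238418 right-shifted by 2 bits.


0b1010100010110101101001100010010 >> 2 = 0b10101000101101011010011000100 = 353809604

353809604


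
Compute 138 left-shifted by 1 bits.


0b10001010 << 1 = 0b100010100 = 276

276


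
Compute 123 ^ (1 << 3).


123 ^ (1 << 3) = 123 ^ 8 = 115

115


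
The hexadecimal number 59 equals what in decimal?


59 hex = 89 decimal

89


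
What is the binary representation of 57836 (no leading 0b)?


57836 = 1110000111101100 in binary

1110000111101100


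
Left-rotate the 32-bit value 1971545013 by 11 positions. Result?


Rotate 0b1110101100000110110001110110101 left by 11 (32-bit) = 0b11011000111011010101110101100 = 454929324

454929324


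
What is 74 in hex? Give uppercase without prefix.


74 = 4A hex

4A


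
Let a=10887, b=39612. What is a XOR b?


10887 ^ 39612 = 45115

45115


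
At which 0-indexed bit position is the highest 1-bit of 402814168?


0b11000000000100111010011011000. Highest set bit at position 28

28


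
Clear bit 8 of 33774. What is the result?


33774 & ~(1 << 8) = 33518

33518


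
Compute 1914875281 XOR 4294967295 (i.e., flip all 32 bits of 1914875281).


1914875281 ^ 4294967295 = 2380092014

2380092014


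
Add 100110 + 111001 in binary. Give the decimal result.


100110 + 111001 = 1011111 = 95

95


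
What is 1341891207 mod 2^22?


1341891207 & 4194303 = 3908231

3908231


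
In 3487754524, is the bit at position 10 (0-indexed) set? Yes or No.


0b11001111111000101110100100011100, bit 10 = 0. No

No


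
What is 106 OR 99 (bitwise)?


0b1101010 | 0b1100011 = 0b1101011 = 107

107


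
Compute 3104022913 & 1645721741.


0b10111001000000111010000110000001 & 0b1100010000101111011100010001101 = 0b100000000000111010000010000001 = 537108609

537108609


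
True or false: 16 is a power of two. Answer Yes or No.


0b10000. Only one bit set => Yes

Yes


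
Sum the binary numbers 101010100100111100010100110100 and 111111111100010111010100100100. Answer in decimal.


101010100100111100010100110100 + 111111111100010111010100100100 = 1101010100001010011101001011000 = 1787116120

1787116120


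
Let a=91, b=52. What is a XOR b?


91 ^ 52 = 111

111


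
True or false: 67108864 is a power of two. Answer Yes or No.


0b100000000000000000000000000. Only one bit set => Yes

Yes


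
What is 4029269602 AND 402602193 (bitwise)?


0b11110000001010011100011001100010 & 0b10111111111110011100011010001 = 0b10000001010010000000001000000 = 271122496

271122496


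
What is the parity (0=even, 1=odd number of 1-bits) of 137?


0b10001001 has 3 ones => parity 1

1


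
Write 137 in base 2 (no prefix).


137 = 10001001 in binary

10001001


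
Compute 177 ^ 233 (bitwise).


0b10110001 ^ 0b11101001 = 0b1011000 = 88

88


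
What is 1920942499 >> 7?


0b1110010011111110100000110100011 >> 7 = 0b111001001111111010000011 = 15007363

15007363


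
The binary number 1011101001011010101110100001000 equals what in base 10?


1011101001011010101110100001000 in decimal = 1563254024

1563254024


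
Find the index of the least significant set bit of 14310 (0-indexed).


0b11011111100110. Lowest set bit at position 1

1


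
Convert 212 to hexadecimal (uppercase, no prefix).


212 = D4 hex

D4


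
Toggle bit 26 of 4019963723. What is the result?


4019963723 ^ (1 << 26) = 4019963723 ^ 67108864 = 3952854859

3952854859


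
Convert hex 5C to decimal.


5C hex = 92 decimal

92


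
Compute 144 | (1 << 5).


144 | (1 << 5) = 144 | 32 = 176

176


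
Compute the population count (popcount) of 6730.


0b1101001001010 has 6 set bits

6


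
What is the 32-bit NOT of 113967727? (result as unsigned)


~0b110110010110000001001101111 = 0b11111001001101001111110110010000 = 4180999568 (32-bit unsigned)

4180999568


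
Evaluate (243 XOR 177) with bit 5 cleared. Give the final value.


Step 1: 243 ^ 177 = 66
Step 2: 66 & ~(1 << 5) = 66

66


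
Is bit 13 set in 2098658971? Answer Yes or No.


0b1111101000101101111111010011011, bit 13 = 1. Yes

Yes


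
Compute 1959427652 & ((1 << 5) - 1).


1959427652 & 31 = 4

4


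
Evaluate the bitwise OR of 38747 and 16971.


0b1001011101011011 | 0b100001001001011 = 0b1101011101011011 = 55131

55131


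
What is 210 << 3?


0b11010010 << 3 = 0b11010010000 = 1680

1680


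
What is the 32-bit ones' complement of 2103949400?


2103949400 ^ 4294967295 = 2191017895

2191017895


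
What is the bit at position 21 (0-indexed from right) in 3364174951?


0b11001000100001010011110001100111, position 21 = 0

0


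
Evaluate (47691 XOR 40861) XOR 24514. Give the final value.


Step 1: 47691 ^ 40861 = 9686
Step 2: 9686 ^ 24514 = 31252

31252


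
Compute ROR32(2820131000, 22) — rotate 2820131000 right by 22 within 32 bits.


Rotate 0b10101000000101111100100010111000 right by 22 (32-bit) = 0b1011111001000101110001010100000 = 1596121760

1596121760


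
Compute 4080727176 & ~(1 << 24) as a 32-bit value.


4080727176 & ~(1 << 24) = 4063949960

4063949960


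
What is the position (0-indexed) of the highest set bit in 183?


0b10110111. Highest set bit at position 7

7


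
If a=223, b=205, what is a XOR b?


223 ^ 205 = 18

18


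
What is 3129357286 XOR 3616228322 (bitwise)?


0b10111010100001100011001111100110 ^ 0b11010111100010110100001111100010 = 0b1101101000011010111000000000100 = 1829597188

1829597188


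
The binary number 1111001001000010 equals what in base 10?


1111001001000010 in decimal = 62018

62018


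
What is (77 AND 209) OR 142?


Step 1: 77 & 209 = 65
Step 2: 65 | 142 = 207

207


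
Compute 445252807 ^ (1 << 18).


445252807 ^ (1 << 18) = 445252807 ^ 262144 = 445514951

445514951


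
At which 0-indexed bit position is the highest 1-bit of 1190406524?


0b1000110111101000010100101111100. Highest set bit at position 30

30


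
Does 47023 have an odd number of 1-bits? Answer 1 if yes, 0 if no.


0b1011011110101111 has 12 ones => parity 0

0


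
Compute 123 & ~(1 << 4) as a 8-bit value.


123 & ~(1 << 4) = 107

107


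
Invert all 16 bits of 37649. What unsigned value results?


37649 ^ 65535 = 27886

27886


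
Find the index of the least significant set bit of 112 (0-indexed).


0b1110000. Lowest set bit at position 4

4


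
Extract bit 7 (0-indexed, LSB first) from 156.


0b10011100, position 7 = 1

1


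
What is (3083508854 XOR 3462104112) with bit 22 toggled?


Step 1: 3083508854 ^ 3462104112 = 2039552070
Step 2: 2039552070 ^ (1 << 22) = 2039552070 ^ 4194304 = 2043746374

2043746374


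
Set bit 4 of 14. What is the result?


14 | (1 << 4) = 14 | 16 = 30

30


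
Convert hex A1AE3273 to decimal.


A1AE3273 hex = 2712547955 decimal

2712547955


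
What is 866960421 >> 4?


0b110011101011001100010000100101 >> 4 = 0b11001110101100110001000010 = 54185026

54185026


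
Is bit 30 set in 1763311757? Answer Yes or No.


0b1101001000110100000000010001101, bit 30 = 1. Yes

Yes


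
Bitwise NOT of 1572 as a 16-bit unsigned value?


~0b11000100100 = 0b1111100111011011 = 63963 (16-bit unsigned)

63963


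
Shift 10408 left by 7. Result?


0b10100010101000 << 7 = 0b101000101010000000000 = 1332224

1332224


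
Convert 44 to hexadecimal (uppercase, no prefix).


44 = 2C hex

2C


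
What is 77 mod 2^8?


77 & 255 = 77

77


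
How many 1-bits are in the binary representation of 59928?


0b1110101000011000 has 7 set bits

7


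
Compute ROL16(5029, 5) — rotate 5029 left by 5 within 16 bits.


Rotate 0b1001110100101 left by 5 (16-bit) = 0b111010010100010 = 29858

29858


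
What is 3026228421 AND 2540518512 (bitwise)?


0b10110100011000001001010011000101 & 0b10010111011011010011110001110000 = 0b10010100011000000001010001000000 = 2489324608

2489324608


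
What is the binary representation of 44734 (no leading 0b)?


44734 = 1010111010111110 in binary

1010111010111110


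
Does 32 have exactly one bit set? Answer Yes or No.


0b100000. Only one bit set => Yes

Yes


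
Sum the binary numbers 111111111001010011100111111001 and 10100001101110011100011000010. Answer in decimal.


111111111001010011100111111001 + 10100001101110011100011000010 = 1010100000111000111001010111011 = 1411150523

1411150523


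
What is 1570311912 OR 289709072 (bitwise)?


0b1011101100110010000111011101000 | 0b10001010001001001110000010000 = 0b1011101110111011001111011111000 = 1574805240

1574805240


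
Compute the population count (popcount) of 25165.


0b110001001001101 has 7 set bits

7


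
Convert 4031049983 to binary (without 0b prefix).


4031049983 = 11110000010001001111000011111111 in binary

11110000010001001111000011111111


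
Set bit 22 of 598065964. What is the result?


598065964 | (1 << 22) = 598065964 | 4194304 = 602260268

602260268


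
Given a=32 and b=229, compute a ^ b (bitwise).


32 ^ 229 = 197

197


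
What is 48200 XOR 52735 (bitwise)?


0b1011110001001000 ^ 0b1100110111111111 = 0b111000110110111 = 29111

29111


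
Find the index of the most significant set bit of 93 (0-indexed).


0b1011101. Highest set bit at position 6

6


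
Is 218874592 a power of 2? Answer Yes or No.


0b1101000010111100001011100000. Multiple bits set => No

No


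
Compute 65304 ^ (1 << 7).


65304 ^ (1 << 7) = 65304 ^ 128 = 65432

65432


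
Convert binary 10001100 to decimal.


10001100 in decimal = 140

140


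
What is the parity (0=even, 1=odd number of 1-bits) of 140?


0b10001100 has 3 ones => parity 1

1


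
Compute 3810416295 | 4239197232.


0b11100011000111100101011010100111 | 0b11111100101011010000010000110000 = 0b11111111101111110101011010110111 = 4290729655

4290729655


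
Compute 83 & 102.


0b1010011 & 0b1100110 = 0b1000010 = 66

66


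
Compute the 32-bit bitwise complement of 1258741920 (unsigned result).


~0b1001011000001101110000010100000 = 0b10110100111110010001111101011111 = 3036225375 (32-bit unsigned)

3036225375


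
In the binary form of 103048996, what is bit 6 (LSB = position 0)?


0b110001001000110011100100100, position 6 = 0

0


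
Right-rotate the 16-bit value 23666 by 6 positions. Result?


Rotate 0b101110001110010 right by 6 (16-bit) = 0b1100100101110001 = 51569

51569


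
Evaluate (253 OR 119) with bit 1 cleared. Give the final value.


Step 1: 253 | 119 = 255
Step 2: 255 & ~(1 << 1) = 253

253


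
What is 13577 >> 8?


0b11010100001001 >> 8 = 0b110101 = 53

53


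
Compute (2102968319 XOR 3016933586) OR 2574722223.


Step 1: 2102968319 ^ 3016933586 = 3465183021
Step 2: 3465183021 | 2574722223 = 3758063535

3758063535


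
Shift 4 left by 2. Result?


0b100 << 2 = 0b10000 = 16

16


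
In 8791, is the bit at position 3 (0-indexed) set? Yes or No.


0b10001001010111, bit 3 = 0. No

No


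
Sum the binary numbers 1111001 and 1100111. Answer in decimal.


1111001 + 1100111 = 11100000 = 224

224


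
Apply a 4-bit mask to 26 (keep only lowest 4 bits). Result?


26 & 15 = 10

10


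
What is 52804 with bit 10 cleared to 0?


52804 & ~(1 << 10) = 51780

51780


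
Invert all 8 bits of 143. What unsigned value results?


143 ^ 255 = 112

112


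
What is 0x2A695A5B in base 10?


2A695A5B hex = 711547483 decimal

711547483


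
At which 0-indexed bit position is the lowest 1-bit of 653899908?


0b100110111110011011100010000100. Lowest set bit at position 2

2


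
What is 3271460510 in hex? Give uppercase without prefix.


3271460510 = C2FE869E hex

C2FE869E


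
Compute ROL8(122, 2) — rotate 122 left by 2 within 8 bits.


Rotate 0b1111010 left by 2 (8-bit) = 0b11101001 = 233

233


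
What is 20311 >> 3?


0b100111101010111 >> 3 = 0b100111101010 = 2538

2538


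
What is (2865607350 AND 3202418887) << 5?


Step 1: 2865607350 & 3202418887 = 2864775302
Step 2: 2864775302 << 5 = 91672809664

91672809664


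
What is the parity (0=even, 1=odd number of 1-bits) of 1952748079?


0b1110100011001001001001000101111 has 15 ones => parity 1

1


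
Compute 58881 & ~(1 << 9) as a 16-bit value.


58881 & ~(1 << 9) = 58369

58369


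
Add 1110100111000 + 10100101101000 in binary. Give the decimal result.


1110100111000 + 10100101101000 = 100011010100000 = 18080

18080


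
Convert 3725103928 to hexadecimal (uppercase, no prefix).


3725103928 = DE089338 hex

DE089338


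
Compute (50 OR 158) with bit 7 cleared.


Step 1: 50 | 158 = 190
Step 2: 190 & ~(1 << 7) = 62

62


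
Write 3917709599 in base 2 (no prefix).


3917709599 = 11101001100000111000000100011111 in binary

11101001100000111000000100011111


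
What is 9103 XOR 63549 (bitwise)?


0b10001110001111 ^ 0b1111100000111101 = 0b1101101110110010 = 56242

56242


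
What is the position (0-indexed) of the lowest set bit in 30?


0b11110. Lowest set bit at position 1

1


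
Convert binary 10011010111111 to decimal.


10011010111111 in decimal = 9919

9919


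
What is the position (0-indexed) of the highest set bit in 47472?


0b1011100101110000. Highest set bit at position 15

15


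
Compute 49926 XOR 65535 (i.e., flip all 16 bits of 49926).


49926 ^ 65535 = 15609

15609


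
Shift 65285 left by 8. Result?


0b1111111100000101 << 8 = 0b111111110000010100000000 = 16712960

16712960


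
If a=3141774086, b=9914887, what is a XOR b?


3141774086 ^ 9914887 = 3151290625

3151290625


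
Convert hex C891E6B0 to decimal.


C891E6B0 hex = 3365004976 decimal

3365004976


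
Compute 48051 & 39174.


0b1011101110110011 & 0b1001100100000110 = 0b1001100100000010 = 39170

39170


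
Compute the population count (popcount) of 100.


0b1100100 has 3 set bits

3


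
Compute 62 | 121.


0b111110 | 0b1111001 = 0b1111111 = 127

127


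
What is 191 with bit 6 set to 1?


191 | (1 << 6) = 191 | 64 = 255

255


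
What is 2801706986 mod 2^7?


2801706986 & 127 = 106

106


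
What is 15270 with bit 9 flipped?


15270 ^ (1 << 9) = 15270 ^ 512 = 14758

14758


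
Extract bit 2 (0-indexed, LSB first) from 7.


0b111, position 2 = 1

1


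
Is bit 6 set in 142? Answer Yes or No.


0b10001110, bit 6 = 0. No

No


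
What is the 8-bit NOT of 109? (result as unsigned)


~0b1101101 = 0b10010010 = 146 (8-bit unsigned)

146


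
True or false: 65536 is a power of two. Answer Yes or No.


0b10000000000000000. Only one bit set => Yes

Yes


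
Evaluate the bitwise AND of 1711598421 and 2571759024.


0b1100110000001001110101101010101 & 0b10011001010010011110110110110000 = 0b1110100100010000 = 59664

59664


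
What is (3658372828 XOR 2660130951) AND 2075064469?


Step 1: 3658372828 ^ 2660130951 = 1149253211
Step 2: 1149253211 & 2075064469 = 1082142737

1082142737


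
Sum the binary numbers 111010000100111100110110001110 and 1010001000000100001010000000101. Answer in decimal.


111010000100111100110110001110 + 1010001000000100001010000000101 = 10001011000101011110000110010011 = 2333467027

2333467027


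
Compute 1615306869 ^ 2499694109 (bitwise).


0b1100000010001111010000001110101 ^ 0b10010100111111100100111000011101 = 0b11110100101110011110111001101000 = 4105825896

4105825896


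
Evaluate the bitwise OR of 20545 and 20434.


0b101000001000001 | 0b100111111010010 = 0b101111111010011 = 24531

24531


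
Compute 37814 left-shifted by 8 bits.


0b1001001110110110 << 8 = 0b100100111011011000000000 = 9680384

9680384


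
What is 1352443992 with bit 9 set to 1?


1352443992 | (1 << 9) = 1352443992 | 512 = 1352444504

1352444504


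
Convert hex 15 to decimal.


15 hex = 21 decimal

21


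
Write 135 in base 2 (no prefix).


135 = 10000111 in binary

10000111


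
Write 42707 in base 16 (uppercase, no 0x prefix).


42707 = A6D3 hex

A6D3


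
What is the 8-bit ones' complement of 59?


59 ^ 255 = 196

196


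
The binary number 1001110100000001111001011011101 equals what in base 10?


1001110100000001111001011011101 in decimal = 1317073629

1317073629


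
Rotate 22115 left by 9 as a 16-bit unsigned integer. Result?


Rotate 0b101011001100011 left by 9 (16-bit) = 0b1100011010101100 = 50860

50860


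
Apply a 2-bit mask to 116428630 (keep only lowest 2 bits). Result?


116428630 & 3 = 2

2


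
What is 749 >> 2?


0b1011101101 >> 2 = 0b10111011 = 187

187


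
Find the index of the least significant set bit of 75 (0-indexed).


0b1001011. Lowest set bit at position 0

0


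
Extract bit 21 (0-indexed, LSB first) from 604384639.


0b100100000001100010110101111111, position 21 = 0

0


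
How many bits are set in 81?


0b1010001 has 3 set bits

3


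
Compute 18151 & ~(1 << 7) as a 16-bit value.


18151 & ~(1 << 7) = 18023

18023


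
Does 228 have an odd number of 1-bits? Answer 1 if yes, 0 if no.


0b11100100 has 4 ones => parity 0

0


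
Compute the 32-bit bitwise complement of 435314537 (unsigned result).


~0b11001111100100101111101101001 = 0b11100110000011011010000010010110 = 3859652758 (32-bit unsigned)

3859652758


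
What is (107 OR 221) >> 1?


Step 1: 107 | 221 = 255
Step 2: 255 >> 1 = 127

127


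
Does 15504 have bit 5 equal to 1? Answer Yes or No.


0b11110010010000, bit 5 = 0. No

No


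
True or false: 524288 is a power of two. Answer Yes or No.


0b10000000000000000000. Only one bit set => Yes

Yes


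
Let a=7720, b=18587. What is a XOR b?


7720 ^ 18587 = 22195

22195


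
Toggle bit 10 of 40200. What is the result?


40200 ^ (1 << 10) = 40200 ^ 1024 = 39176

39176


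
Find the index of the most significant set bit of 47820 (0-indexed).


0b1011101011001100. Highest set bit at position 15

15


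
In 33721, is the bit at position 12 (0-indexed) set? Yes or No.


0b1000001110111001, bit 12 = 0. No

No


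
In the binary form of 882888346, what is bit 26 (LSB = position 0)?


0b110100100111111100111010011010, position 26 = 1

1


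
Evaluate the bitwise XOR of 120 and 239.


0b1111000 ^ 0b11101111 = 0b10010111 = 151

151


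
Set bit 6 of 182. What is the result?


182 | (1 << 6) = 182 | 64 = 246

246


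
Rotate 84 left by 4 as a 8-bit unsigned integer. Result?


Rotate 0b1010100 left by 4 (8-bit) = 0b1000101 = 69

69


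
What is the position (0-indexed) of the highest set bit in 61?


0b111101. Highest set bit at position 5

5


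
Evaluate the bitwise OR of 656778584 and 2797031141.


0b100111001001011010010101011000 | 0b10100110101101110100111011100101 = 0b10100111101101111110111111111101 = 2813849597

2813849597


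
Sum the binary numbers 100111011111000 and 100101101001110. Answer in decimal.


100111011111000 + 100101101001110 = 1001101001000110 = 39494

39494


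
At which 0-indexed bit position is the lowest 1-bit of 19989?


0b100111000010101. Lowest set bit at position 0

0


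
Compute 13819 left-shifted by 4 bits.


0b11010111111011 << 4 = 0b110101111110110000 = 221104

221104


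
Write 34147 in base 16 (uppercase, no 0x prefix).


34147 = 8563 hex

8563


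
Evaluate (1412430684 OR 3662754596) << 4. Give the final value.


Step 1: 1412430684 | 3662754596 = 3732929404
Step 2: 3732929404 << 4 = 59726870464

59726870464


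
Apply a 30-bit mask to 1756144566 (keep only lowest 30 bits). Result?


1756144566 & 1073741823 = 682402742

682402742


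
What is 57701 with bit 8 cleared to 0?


57701 & ~(1 << 8) = 57445

57445


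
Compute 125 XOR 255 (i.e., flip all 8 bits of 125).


125 ^ 255 = 130

130


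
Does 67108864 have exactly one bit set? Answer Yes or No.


0b100000000000000000000000000. Only one bit set => Yes

Yes


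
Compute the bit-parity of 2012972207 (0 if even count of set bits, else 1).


0b1110111111110111000010010101111 has 21 ones => parity 1

1


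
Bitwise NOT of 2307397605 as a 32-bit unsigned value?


~0b10001001100010000001011111100101 = 0b1110110011101111110100000011010 = 1987569690 (32-bit unsigned)

1987569690


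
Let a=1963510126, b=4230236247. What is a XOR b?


1963510126 ^ 4230236247 = 2301395257

2301395257


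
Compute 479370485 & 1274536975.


0b11100100100101001110011110101 & 0b1001011111101111110010000001111 = 0b1000100100101000010000000101 = 143819781

143819781


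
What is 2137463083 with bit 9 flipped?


2137463083 ^ (1 << 9) = 2137463083 ^ 512 = 2137463595

2137463595


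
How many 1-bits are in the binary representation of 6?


0b110 has 2 set bits

2


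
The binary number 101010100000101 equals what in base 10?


101010100000101 in decimal = 21765

21765


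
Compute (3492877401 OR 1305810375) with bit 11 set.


Step 1: 3492877401 | 1305810375 = 3723826655
Step 2: 3723826655 | (1 << 11) = 3723826655 | 2048 = 3723828703

3723828703


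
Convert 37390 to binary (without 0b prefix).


37390 = 1001001000001110 in binary

1001001000001110


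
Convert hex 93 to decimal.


93 hex = 147 decimal

147


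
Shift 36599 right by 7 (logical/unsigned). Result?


0b1000111011110111 >> 7 = 0b100011101 = 285

285


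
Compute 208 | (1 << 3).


208 | (1 << 3) = 208 | 8 = 216

216


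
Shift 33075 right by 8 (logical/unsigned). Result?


0b1000000100110011 >> 8 = 0b10000001 = 129

129


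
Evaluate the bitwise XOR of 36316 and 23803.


0b1000110111011100 ^ 0b101110011111011 = 0b1101000100100111 = 53543

53543


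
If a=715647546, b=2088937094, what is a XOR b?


715647546 ^ 2088937094 = 1445285052

1445285052


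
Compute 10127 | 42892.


0b10011110001111 | 0b1010011110001100 = 0b1010011110001111 = 42895

42895


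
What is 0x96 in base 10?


96 hex = 150 decimal

150


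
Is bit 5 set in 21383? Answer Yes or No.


0b101001110000111, bit 5 = 0. No

No


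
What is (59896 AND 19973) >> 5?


Step 1: 59896 & 19973 = 18432
Step 2: 18432 >> 5 = 576

576


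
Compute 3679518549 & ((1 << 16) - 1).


3679518549 & 65535 = 65365

65365


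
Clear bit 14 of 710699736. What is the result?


710699736 & ~(1 << 14) = 710683352

710683352


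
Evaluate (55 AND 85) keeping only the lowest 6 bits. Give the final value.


Step 1: 55 & 85 = 21
Step 2: 21 & 63 = 21

21


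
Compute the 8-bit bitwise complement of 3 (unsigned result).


~0b11 = 0b11111100 = 252 (8-bit unsigned)

252


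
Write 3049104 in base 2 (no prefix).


3049104 = 1011101000011010010000 in binary

1011101000011010010000


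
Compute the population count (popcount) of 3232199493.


0b11000000101001110111001101000101 has 15 set bits

15


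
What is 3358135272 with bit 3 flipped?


3358135272 ^ (1 << 3) = 3358135272 ^ 8 = 3358135264

3358135264


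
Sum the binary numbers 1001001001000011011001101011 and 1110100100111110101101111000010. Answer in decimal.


1001001001000011011001101011 + 1110100100111110101101111000010 = 1111101110000111001001000101101 = 2109968941

2109968941


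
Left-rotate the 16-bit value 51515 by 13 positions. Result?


Rotate 0b1100100100111011 left by 13 (16-bit) = 0b111100100100111 = 31015

31015


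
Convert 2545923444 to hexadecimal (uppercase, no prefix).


2545923444 = 97BFB574 hex

97BFB574


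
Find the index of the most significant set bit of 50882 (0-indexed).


0b1100011011000010. Highest set bit at position 15

15


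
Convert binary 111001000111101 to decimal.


111001000111101 in decimal = 29245

29245


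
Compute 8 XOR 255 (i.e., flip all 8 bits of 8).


8 ^ 255 = 247

247


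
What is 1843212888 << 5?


0b1101101110111010011001001011000 << 5 = 0b110110111011101001100100101100000000 = 58982812416

58982812416


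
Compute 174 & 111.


0b10101110 & 0b1101111 = 0b101110 = 46

46


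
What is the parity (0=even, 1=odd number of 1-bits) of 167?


0b10100111 has 5 ones => parity 1

1


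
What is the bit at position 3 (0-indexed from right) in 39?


0b100111, position 3 = 0

0


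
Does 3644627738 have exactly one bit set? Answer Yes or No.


0b11011001001111001001101100011010. Multiple bits set => No

No


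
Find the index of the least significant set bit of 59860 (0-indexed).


0b1110100111010100. Lowest set bit at position 2

2


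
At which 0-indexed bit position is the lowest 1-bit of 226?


0b11100010. Lowest set bit at position 1

1


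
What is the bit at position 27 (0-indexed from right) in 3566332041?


0b11010100100100011110100010001001, position 27 = 0

0


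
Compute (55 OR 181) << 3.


Step 1: 55 | 181 = 183
Step 2: 183 << 3 = 1464

1464


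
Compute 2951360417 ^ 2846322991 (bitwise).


0b10101111111010100010111110100001 ^ 0b10101001101001110111000100101111 = 0b110010011010101111010001110 = 105733774

105733774


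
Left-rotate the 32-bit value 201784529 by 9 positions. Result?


Rotate 0b1100000001101111110011010001 left by 9 (32-bit) = 0b1101111110011010001000011000 = 234463768

234463768


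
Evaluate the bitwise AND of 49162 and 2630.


0b1100000000001010 & 0b101001000110 = 0b10 = 2

2


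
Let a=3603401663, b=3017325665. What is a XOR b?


3603401663 ^ 3017325665 = 1696544734

1696544734


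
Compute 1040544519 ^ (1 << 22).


1040544519 ^ (1 << 22) = 1040544519 ^ 4194304 = 1044738823

1044738823


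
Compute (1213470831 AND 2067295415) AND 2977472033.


Step 1: 1213470831 & 2067295415 = 1209010215
Step 2: 1209010215 & 2977472033 = 1050657

1050657


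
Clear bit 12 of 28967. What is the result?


28967 & ~(1 << 12) = 24871

24871


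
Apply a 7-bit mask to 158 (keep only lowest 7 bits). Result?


158 & 127 = 30

30


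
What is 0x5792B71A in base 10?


5792B71A hex = 1469232922 decimal

1469232922


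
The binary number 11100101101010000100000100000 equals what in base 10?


11100101101010000100000100000 in decimal = 481626144

481626144


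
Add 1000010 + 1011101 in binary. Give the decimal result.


1000010 + 1011101 = 10011111 = 159

159


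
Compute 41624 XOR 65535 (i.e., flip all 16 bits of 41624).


41624 ^ 65535 = 23911

23911


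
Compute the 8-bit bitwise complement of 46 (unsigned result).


~0b101110 = 0b11010001 = 209 (8-bit unsigned)

209


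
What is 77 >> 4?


0b1001101 >> 4 = 0b100 = 4

4


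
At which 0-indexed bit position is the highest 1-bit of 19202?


0b100101100000010. Highest set bit at position 14

14


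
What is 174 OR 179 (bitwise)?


0b10101110 | 0b10110011 = 0b10111111 = 191

191


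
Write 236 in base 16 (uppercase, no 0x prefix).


236 = EC hex

EC


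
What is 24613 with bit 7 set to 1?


24613 | (1 << 7) = 24613 | 128 = 24741

24741


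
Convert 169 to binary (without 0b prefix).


169 = 10101001 in binary

10101001


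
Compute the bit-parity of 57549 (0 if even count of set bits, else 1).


0b1110000011001101 has 8 ones => parity 0

0


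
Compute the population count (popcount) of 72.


0b1001000 has 2 set bits

2


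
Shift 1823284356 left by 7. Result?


0b1101100101011010001110010000100 << 7 = 0b11011001010110100011100100001000000000 = 233380397568

233380397568


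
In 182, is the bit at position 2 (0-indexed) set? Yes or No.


0b10110110, bit 2 = 1. Yes

Yes


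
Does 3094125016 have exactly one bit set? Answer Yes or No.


0b10111000011011001001100111011000. Multiple bits set => No

No


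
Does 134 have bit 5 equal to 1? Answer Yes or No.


0b10000110, bit 5 = 0. No

No


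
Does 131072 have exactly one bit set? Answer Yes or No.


0b100000000000000000. Only one bit set => Yes

Yes


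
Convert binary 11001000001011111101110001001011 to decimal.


11001000001011111101110001001011 in decimal = 3358579787

3358579787


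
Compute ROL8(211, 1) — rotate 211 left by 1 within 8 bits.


Rotate 0b11010011 left by 1 (8-bit) = 0b10100111 = 167

167


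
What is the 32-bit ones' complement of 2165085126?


2165085126 ^ 4294967295 = 2129882169

2129882169


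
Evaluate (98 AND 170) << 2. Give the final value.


Step 1: 98 & 170 = 34
Step 2: 34 << 2 = 136

136


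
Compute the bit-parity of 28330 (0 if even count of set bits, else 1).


0b110111010101010 has 9 ones => parity 1

1


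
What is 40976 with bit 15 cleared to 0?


40976 & ~(1 << 15) = 8208

8208


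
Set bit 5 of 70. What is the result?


70 | (1 << 5) = 70 | 32 = 102

102


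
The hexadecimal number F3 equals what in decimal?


F3 hex = 243 decimal

243


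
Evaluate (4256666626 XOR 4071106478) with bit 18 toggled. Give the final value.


Step 1: 4256666626 ^ 4071106478 = 253735852
Step 2: 253735852 ^ (1 << 18) = 253735852 ^ 262144 = 253473708

253473708


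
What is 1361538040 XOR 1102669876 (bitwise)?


0b1010001001001110110101111111000 ^ 0b1000001101110010110100000110100 = 0b10000100111100000001111001100 = 278791116

278791116


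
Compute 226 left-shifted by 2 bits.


0b11100010 << 2 = 0b1110001000 = 904

904


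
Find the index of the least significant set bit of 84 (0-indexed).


0b1010100. Lowest set bit at position 2

2


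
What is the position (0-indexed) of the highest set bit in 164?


0b10100100. Highest set bit at position 7

7
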